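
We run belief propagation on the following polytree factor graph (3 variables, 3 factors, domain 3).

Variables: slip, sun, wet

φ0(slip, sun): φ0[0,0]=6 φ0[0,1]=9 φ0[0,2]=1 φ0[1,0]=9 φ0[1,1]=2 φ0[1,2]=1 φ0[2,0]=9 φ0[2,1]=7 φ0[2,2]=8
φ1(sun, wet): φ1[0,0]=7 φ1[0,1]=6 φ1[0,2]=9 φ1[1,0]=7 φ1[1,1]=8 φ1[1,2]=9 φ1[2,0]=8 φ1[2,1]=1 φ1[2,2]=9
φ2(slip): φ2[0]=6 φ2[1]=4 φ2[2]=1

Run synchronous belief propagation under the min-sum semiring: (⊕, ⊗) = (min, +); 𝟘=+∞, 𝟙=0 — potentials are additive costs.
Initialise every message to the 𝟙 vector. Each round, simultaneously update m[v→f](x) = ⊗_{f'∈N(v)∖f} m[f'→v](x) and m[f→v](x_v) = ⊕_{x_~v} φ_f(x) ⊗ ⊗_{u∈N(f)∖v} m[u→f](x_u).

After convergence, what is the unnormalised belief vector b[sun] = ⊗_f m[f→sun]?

b[sun] = [16, 13, 6]

init: all messages = 𝟙 over 3 values
r1 m[φ0→slip] = [1, 1, 7]
r1 m[φ0→sun] = [6, 2, 1]
r1 m[φ1→sun] = [6, 7, 1]
r1 m[φ1→wet] = [7, 1, 9]
r1 m[φ2→slip] = [6, 4, 1]
r1 m[slip→φ0] = [0, 0, 0]
r1 m[slip→φ2] = [0, 0, 0]
r1 m[sun→φ0] = [0, 0, 0]
r1 m[sun→φ1] = [0, 0, 0]
r1 m[wet→φ1] = [0, 0, 0]
r2 m[φ0→slip] = [1, 1, 7]
r2 m[φ0→sun] = [6, 2, 1]
r2 m[φ1→sun] = [6, 7, 1]
r2 m[φ1→wet] = [7, 1, 9]
r2 m[φ2→slip] = [6, 4, 1]
r2 m[slip→φ0] = [6, 4, 1]
r2 m[slip→φ2] = [1, 1, 7]
r2 m[sun→φ0] = [6, 7, 1]
r2 m[sun→φ1] = [6, 2, 1]
r2 m[wet→φ1] = [0, 0, 0]
r3 m[φ0→slip] = [2, 2, 9]
r3 m[φ0→sun] = [10, 6, 5]
r3 m[φ1→sun] = [6, 7, 1]
r3 m[φ1→wet] = [9, 2, 10]
r3 m[φ2→slip] = [6, 4, 1]
r3 m[slip→φ0] = [6, 4, 1]
r3 m[slip→φ2] = [1, 1, 7]
r3 m[sun→φ0] = [6, 7, 1]
r3 m[sun→φ1] = [6, 2, 1]
r3 m[wet→φ1] = [0, 0, 0]
r4 m[φ0→slip] = [2, 2, 9]
r4 m[φ0→sun] = [10, 6, 5]
r4 m[φ1→sun] = [6, 7, 1]
r4 m[φ1→wet] = [9, 2, 10]
r4 m[φ2→slip] = [6, 4, 1]
r4 m[slip→φ0] = [6, 4, 1]
r4 m[slip→φ2] = [2, 2, 9]
r4 m[sun→φ0] = [6, 7, 1]
r4 m[sun→φ1] = [10, 6, 5]
r4 m[wet→φ1] = [0, 0, 0]
r5 m[φ0→slip] = [2, 2, 9]
r5 m[φ0→sun] = [10, 6, 5]
r5 m[φ1→sun] = [6, 7, 1]
r5 m[φ1→wet] = [13, 6, 14]
r5 m[φ2→slip] = [6, 4, 1]
r5 m[slip→φ0] = [6, 4, 1]
r5 m[slip→φ2] = [2, 2, 9]
r5 m[sun→φ0] = [6, 7, 1]
r5 m[sun→φ1] = [10, 6, 5]
r5 m[wet→φ1] = [0, 0, 0]
r6 m[φ0→slip] = [2, 2, 9]
r6 m[φ0→sun] = [10, 6, 5]
r6 m[φ1→sun] = [6, 7, 1]
r6 m[φ1→wet] = [13, 6, 14]
r6 m[φ2→slip] = [6, 4, 1]
r6 m[slip→φ0] = [6, 4, 1]
r6 m[slip→φ2] = [2, 2, 9]
r6 m[sun→φ0] = [6, 7, 1]
r6 m[sun→φ1] = [10, 6, 5]
r6 m[wet→φ1] = [0, 0, 0]
fixed point reached at round 6
b[sun] = ⊗ incoming = [16, 13, 6]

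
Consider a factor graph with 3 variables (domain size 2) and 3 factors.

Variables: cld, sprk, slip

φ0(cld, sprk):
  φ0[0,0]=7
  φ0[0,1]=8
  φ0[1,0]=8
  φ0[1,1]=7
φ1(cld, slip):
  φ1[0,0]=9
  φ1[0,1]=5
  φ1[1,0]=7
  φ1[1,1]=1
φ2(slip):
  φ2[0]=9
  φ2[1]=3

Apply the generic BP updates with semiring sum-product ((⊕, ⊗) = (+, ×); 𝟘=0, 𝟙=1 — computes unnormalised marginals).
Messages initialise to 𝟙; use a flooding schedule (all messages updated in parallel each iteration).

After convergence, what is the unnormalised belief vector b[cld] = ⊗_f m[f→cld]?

init: all messages = 𝟙 over 2 values
r1 m[φ0→cld] = [15, 15]
r1 m[φ0→sprk] = [15, 15]
r1 m[φ1→cld] = [14, 8]
r1 m[φ1→slip] = [16, 6]
r1 m[φ2→slip] = [9, 3]
r1 m[cld→φ0] = [1, 1]
r1 m[cld→φ1] = [1, 1]
r1 m[sprk→φ0] = [1, 1]
r1 m[slip→φ1] = [1, 1]
r1 m[slip→φ2] = [1, 1]
r2 m[φ0→cld] = [15, 15]
r2 m[φ0→sprk] = [15, 15]
r2 m[φ1→cld] = [14, 8]
r2 m[φ1→slip] = [16, 6]
r2 m[φ2→slip] = [9, 3]
r2 m[cld→φ0] = [14, 8]
r2 m[cld→φ1] = [15, 15]
r2 m[sprk→φ0] = [1, 1]
r2 m[slip→φ1] = [9, 3]
r2 m[slip→φ2] = [16, 6]
r3 m[φ0→cld] = [15, 15]
r3 m[φ0→sprk] = [162, 168]
r3 m[φ1→cld] = [96, 66]
r3 m[φ1→slip] = [240, 90]
r3 m[φ2→slip] = [9, 3]
r3 m[cld→φ0] = [14, 8]
r3 m[cld→φ1] = [15, 15]
r3 m[sprk→φ0] = [1, 1]
r3 m[slip→φ1] = [9, 3]
r3 m[slip→φ2] = [16, 6]
r4 m[φ0→cld] = [15, 15]
r4 m[φ0→sprk] = [162, 168]
r4 m[φ1→cld] = [96, 66]
r4 m[φ1→slip] = [240, 90]
r4 m[φ2→slip] = [9, 3]
r4 m[cld→φ0] = [96, 66]
r4 m[cld→φ1] = [15, 15]
r4 m[sprk→φ0] = [1, 1]
r4 m[slip→φ1] = [9, 3]
r4 m[slip→φ2] = [240, 90]
r5 m[φ0→cld] = [15, 15]
r5 m[φ0→sprk] = [1200, 1230]
r5 m[φ1→cld] = [96, 66]
r5 m[φ1→slip] = [240, 90]
r5 m[φ2→slip] = [9, 3]
r5 m[cld→φ0] = [96, 66]
r5 m[cld→φ1] = [15, 15]
r5 m[sprk→φ0] = [1, 1]
r5 m[slip→φ1] = [9, 3]
r5 m[slip→φ2] = [240, 90]
r6 m[φ0→cld] = [15, 15]
r6 m[φ0→sprk] = [1200, 1230]
r6 m[φ1→cld] = [96, 66]
r6 m[φ1→slip] = [240, 90]
r6 m[φ2→slip] = [9, 3]
r6 m[cld→φ0] = [96, 66]
r6 m[cld→φ1] = [15, 15]
r6 m[sprk→φ0] = [1, 1]
r6 m[slip→φ1] = [9, 3]
r6 m[slip→φ2] = [240, 90]
fixed point reached at round 6
b[cld] = ⊗ incoming = [1440, 990]

b[cld] = [1440, 990]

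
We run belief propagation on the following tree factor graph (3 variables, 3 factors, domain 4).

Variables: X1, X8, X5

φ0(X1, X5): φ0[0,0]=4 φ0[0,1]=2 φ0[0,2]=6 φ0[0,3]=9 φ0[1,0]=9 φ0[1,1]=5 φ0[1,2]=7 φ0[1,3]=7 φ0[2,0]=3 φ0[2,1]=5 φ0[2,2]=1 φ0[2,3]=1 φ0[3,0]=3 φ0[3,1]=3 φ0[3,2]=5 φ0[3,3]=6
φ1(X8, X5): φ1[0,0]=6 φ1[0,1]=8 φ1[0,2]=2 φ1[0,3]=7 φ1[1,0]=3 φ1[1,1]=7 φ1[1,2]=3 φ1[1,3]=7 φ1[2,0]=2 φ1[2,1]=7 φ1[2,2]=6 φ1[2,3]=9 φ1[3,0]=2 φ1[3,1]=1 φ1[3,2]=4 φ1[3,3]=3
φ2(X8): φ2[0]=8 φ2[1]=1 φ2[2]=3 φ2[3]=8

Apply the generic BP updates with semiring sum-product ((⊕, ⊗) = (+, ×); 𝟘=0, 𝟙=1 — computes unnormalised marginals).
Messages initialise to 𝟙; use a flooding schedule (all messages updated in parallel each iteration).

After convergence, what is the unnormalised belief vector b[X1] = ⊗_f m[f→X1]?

b[X1] = [1932, 2438, 902, 1548]

init: all messages = 𝟙 over 4 values
r1 m[φ0→X1] = [21, 28, 10, 17]
r1 m[φ0→X5] = [19, 15, 19, 23]
r1 m[φ1→X8] = [23, 20, 24, 10]
r1 m[φ1→X5] = [13, 23, 15, 26]
r1 m[φ2→X8] = [8, 1, 3, 8]
r1 m[X1→φ0] = [1, 1, 1, 1]
r1 m[X8→φ1] = [1, 1, 1, 1]
r1 m[X8→φ2] = [1, 1, 1, 1]
r1 m[X5→φ0] = [1, 1, 1, 1]
r1 m[X5→φ1] = [1, 1, 1, 1]
r2 m[φ0→X1] = [21, 28, 10, 17]
r2 m[φ0→X5] = [19, 15, 19, 23]
r2 m[φ1→X8] = [23, 20, 24, 10]
r2 m[φ1→X5] = [13, 23, 15, 26]
r2 m[φ2→X8] = [8, 1, 3, 8]
r2 m[X1→φ0] = [1, 1, 1, 1]
r2 m[X8→φ1] = [8, 1, 3, 8]
r2 m[X8→φ2] = [23, 20, 24, 10]
r2 m[X5→φ0] = [13, 23, 15, 26]
r2 m[X5→φ1] = [19, 15, 19, 23]
r3 m[φ0→X1] = [422, 519, 195, 339]
r3 m[φ0→X5] = [19, 15, 19, 23]
r3 m[φ1→X8] = [433, 380, 464, 198]
r3 m[φ1→X5] = [73, 100, 69, 114]
r3 m[φ2→X8] = [8, 1, 3, 8]
r3 m[X1→φ0] = [1, 1, 1, 1]
r3 m[X8→φ1] = [8, 1, 3, 8]
r3 m[X8→φ2] = [23, 20, 24, 10]
r3 m[X5→φ0] = [13, 23, 15, 26]
r3 m[X5→φ1] = [19, 15, 19, 23]
r4 m[φ0→X1] = [422, 519, 195, 339]
r4 m[φ0→X5] = [19, 15, 19, 23]
r4 m[φ1→X8] = [433, 380, 464, 198]
r4 m[φ1→X5] = [73, 100, 69, 114]
r4 m[φ2→X8] = [8, 1, 3, 8]
r4 m[X1→φ0] = [1, 1, 1, 1]
r4 m[X8→φ1] = [8, 1, 3, 8]
r4 m[X8→φ2] = [433, 380, 464, 198]
r4 m[X5→φ0] = [73, 100, 69, 114]
r4 m[X5→φ1] = [19, 15, 19, 23]
r5 m[φ0→X1] = [1932, 2438, 902, 1548]
r5 m[φ0→X5] = [19, 15, 19, 23]
r5 m[φ1→X8] = [433, 380, 464, 198]
r5 m[φ1→X5] = [73, 100, 69, 114]
r5 m[φ2→X8] = [8, 1, 3, 8]
r5 m[X1→φ0] = [1, 1, 1, 1]
r5 m[X8→φ1] = [8, 1, 3, 8]
r5 m[X8→φ2] = [433, 380, 464, 198]
r5 m[X5→φ0] = [73, 100, 69, 114]
r5 m[X5→φ1] = [19, 15, 19, 23]
r6 m[φ0→X1] = [1932, 2438, 902, 1548]
r6 m[φ0→X5] = [19, 15, 19, 23]
r6 m[φ1→X8] = [433, 380, 464, 198]
r6 m[φ1→X5] = [73, 100, 69, 114]
r6 m[φ2→X8] = [8, 1, 3, 8]
r6 m[X1→φ0] = [1, 1, 1, 1]
r6 m[X8→φ1] = [8, 1, 3, 8]
r6 m[X8→φ2] = [433, 380, 464, 198]
r6 m[X5→φ0] = [73, 100, 69, 114]
r6 m[X5→φ1] = [19, 15, 19, 23]
fixed point reached at round 6
b[X1] = ⊗ incoming = [1932, 2438, 902, 1548]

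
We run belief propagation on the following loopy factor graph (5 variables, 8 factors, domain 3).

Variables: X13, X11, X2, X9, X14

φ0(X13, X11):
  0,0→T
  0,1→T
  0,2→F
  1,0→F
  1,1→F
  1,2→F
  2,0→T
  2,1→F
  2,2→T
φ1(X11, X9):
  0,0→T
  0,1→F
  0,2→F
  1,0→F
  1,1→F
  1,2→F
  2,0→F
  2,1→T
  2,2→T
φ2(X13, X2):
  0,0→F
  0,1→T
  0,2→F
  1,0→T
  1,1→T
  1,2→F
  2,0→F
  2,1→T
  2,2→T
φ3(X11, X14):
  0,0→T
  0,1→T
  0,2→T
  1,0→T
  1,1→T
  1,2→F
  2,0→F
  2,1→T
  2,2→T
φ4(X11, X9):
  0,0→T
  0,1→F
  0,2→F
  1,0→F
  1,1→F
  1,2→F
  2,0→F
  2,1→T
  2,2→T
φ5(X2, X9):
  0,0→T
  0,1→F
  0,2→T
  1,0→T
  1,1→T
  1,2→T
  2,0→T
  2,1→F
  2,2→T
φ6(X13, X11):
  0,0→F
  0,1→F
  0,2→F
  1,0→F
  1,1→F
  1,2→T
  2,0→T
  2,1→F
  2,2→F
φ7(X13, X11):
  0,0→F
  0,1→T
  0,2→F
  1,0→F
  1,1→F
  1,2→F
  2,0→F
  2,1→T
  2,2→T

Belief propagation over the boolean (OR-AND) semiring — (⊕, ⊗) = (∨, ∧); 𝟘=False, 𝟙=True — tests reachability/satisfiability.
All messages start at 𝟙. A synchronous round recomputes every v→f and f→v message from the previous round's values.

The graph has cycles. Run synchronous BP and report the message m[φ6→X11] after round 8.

init: all messages = 𝟙 over 3 values
r1 m[φ0→X13] = [T, F, T]
r1 m[φ0→X11] = [T, T, T]
r1 m[φ1→X11] = [T, F, T]
r1 m[φ1→X9] = [T, T, T]
r1 m[φ2→X13] = [T, T, T]
r1 m[φ2→X2] = [T, T, T]
r1 m[φ3→X11] = [T, T, T]
r1 m[φ3→X14] = [T, T, T]
r1 m[φ4→X11] = [T, F, T]
r1 m[φ4→X9] = [T, T, T]
r1 m[φ5→X2] = [T, T, T]
r1 m[φ5→X9] = [T, T, T]
r1 m[φ6→X13] = [F, T, T]
r1 m[φ6→X11] = [T, F, T]
r1 m[φ7→X13] = [T, F, T]
r1 m[φ7→X11] = [F, T, T]
r1 m[X13→φ0] = [T, T, T]
r1 m[X13→φ2] = [T, T, T]
r1 m[X13→φ6] = [T, T, T]
r1 m[X13→φ7] = [T, T, T]
r1 m[X11→φ0] = [T, T, T]
r1 m[X11→φ1] = [T, T, T]
r1 m[X11→φ3] = [T, T, T]
r1 m[X11→φ4] = [T, T, T]
r1 m[X11→φ6] = [T, T, T]
r1 m[X11→φ7] = [T, T, T]
r1 m[X2→φ2] = [T, T, T]
r1 m[X2→φ5] = [T, T, T]
r1 m[X9→φ1] = [T, T, T]
r1 m[X9→φ4] = [T, T, T]
r1 m[X9→φ5] = [T, T, T]
r1 m[X14→φ3] = [T, T, T]
r2 m[φ0→X13] = [T, F, T]
r2 m[φ0→X11] = [T, T, T]
r2 m[φ1→X11] = [T, F, T]
r2 m[φ1→X9] = [T, T, T]
r2 m[φ2→X13] = [T, T, T]
r2 m[φ2→X2] = [T, T, T]
r2 m[φ3→X11] = [T, T, T]
r2 m[φ3→X14] = [T, T, T]
r2 m[φ4→X11] = [T, F, T]
r2 m[φ4→X9] = [T, T, T]
r2 m[φ5→X2] = [T, T, T]
r2 m[φ5→X9] = [T, T, T]
r2 m[φ6→X13] = [F, T, T]
r2 m[φ6→X11] = [T, F, T]
r2 m[φ7→X13] = [T, F, T]
r2 m[φ7→X11] = [F, T, T]
r2 m[X13→φ0] = [F, F, T]
r2 m[X13→φ2] = [F, F, T]
r2 m[X13→φ6] = [T, F, T]
r2 m[X13→φ7] = [F, F, T]
r2 m[X11→φ0] = [F, F, T]
r2 m[X11→φ1] = [F, F, T]
r2 m[X11→φ3] = [F, F, T]
r2 m[X11→φ4] = [F, F, T]
r2 m[X11→φ6] = [F, F, T]
r2 m[X11→φ7] = [T, F, T]
r2 m[X2→φ2] = [T, T, T]
r2 m[X2→φ5] = [T, T, T]
r2 m[X9→φ1] = [T, T, T]
r2 m[X9→φ4] = [T, T, T]
r2 m[X9→φ5] = [T, T, T]
r2 m[X14→φ3] = [T, T, T]
r3 m[φ0→X13] = [F, F, T]
r3 m[φ0→X11] = [T, F, T]
r3 m[φ1→X11] = [T, F, T]
r3 m[φ1→X9] = [F, T, T]
r3 m[φ2→X13] = [T, T, T]
r3 m[φ2→X2] = [F, T, T]
r3 m[φ3→X11] = [T, T, T]
r3 m[φ3→X14] = [F, T, T]
r3 m[φ4→X11] = [T, F, T]
r3 m[φ4→X9] = [F, T, T]
r3 m[φ5→X2] = [T, T, T]
r3 m[φ5→X9] = [T, T, T]
r3 m[φ6→X13] = [F, T, F]
r3 m[φ6→X11] = [T, F, F]
r3 m[φ7→X13] = [F, F, T]
r3 m[φ7→X11] = [F, T, T]
r3 m[X13→φ0] = [F, F, T]
r3 m[X13→φ2] = [F, F, T]
r3 m[X13→φ6] = [T, F, T]
r3 m[X13→φ7] = [F, F, T]
r3 m[X11→φ0] = [F, F, T]
r3 m[X11→φ1] = [F, F, T]
r3 m[X11→φ3] = [F, F, T]
r3 m[X11→φ4] = [F, F, T]
r3 m[X11→φ6] = [F, F, T]
r3 m[X11→φ7] = [T, F, T]
r3 m[X2→φ2] = [T, T, T]
r3 m[X2→φ5] = [T, T, T]
r3 m[X9→φ1] = [T, T, T]
r3 m[X9→φ4] = [T, T, T]
r3 m[X9→φ5] = [T, T, T]
r3 m[X14→φ3] = [T, T, T]
r4 m[φ0→X13] = [F, F, T]
r4 m[φ0→X11] = [T, F, T]
r4 m[φ1→X11] = [T, F, T]
r4 m[φ1→X9] = [F, T, T]
r4 m[φ2→X13] = [T, T, T]
r4 m[φ2→X2] = [F, T, T]
r4 m[φ3→X11] = [T, T, T]
r4 m[φ3→X14] = [F, T, T]
r4 m[φ4→X11] = [T, F, T]
r4 m[φ4→X9] = [F, T, T]
r4 m[φ5→X2] = [T, T, T]
r4 m[φ5→X9] = [T, T, T]
r4 m[φ6→X13] = [F, T, F]
r4 m[φ6→X11] = [T, F, F]
r4 m[φ7→X13] = [F, F, T]
r4 m[φ7→X11] = [F, T, T]
r4 m[X13→φ0] = [F, F, F]
r4 m[X13→φ2] = [F, F, F]
r4 m[X13→φ6] = [F, F, T]
r4 m[X13→φ7] = [F, F, F]
r4 m[X11→φ0] = [F, F, F]
r4 m[X11→φ1] = [F, F, F]
r4 m[X11→φ3] = [F, F, F]
r4 m[X11→φ4] = [F, F, F]
r4 m[X11→φ6] = [F, F, T]
r4 m[X11→φ7] = [T, F, F]
r4 m[X2→φ2] = [T, T, T]
r4 m[X2→φ5] = [F, T, T]
r4 m[X9→φ1] = [F, T, T]
r4 m[X9→φ4] = [F, T, T]
r4 m[X9→φ5] = [F, T, T]
r4 m[X14→φ3] = [T, T, T]
r5 m[φ0→X13] = [F, F, F]
r5 m[φ0→X11] = [F, F, F]
r5 m[φ1→X11] = [F, F, T]
r5 m[φ1→X9] = [F, F, F]
r5 m[φ2→X13] = [T, T, T]
r5 m[φ2→X2] = [F, F, F]
r5 m[φ3→X11] = [T, T, T]
r5 m[φ3→X14] = [F, F, F]
r5 m[φ4→X11] = [F, F, T]
r5 m[φ4→X9] = [F, F, F]
r5 m[φ5→X2] = [T, T, T]
r5 m[φ5→X9] = [T, T, T]
r5 m[φ6→X13] = [F, T, F]
r5 m[φ6→X11] = [T, F, F]
r5 m[φ7→X13] = [F, F, F]
r5 m[φ7→X11] = [F, F, F]
r5 m[X13→φ0] = [F, F, F]
r5 m[X13→φ2] = [F, F, F]
r5 m[X13→φ6] = [F, F, T]
r5 m[X13→φ7] = [F, F, F]
r5 m[X11→φ0] = [F, F, F]
r5 m[X11→φ1] = [F, F, F]
r5 m[X11→φ3] = [F, F, F]
r5 m[X11→φ4] = [F, F, F]
r5 m[X11→φ6] = [F, F, T]
r5 m[X11→φ7] = [T, F, F]
r5 m[X2→φ2] = [T, T, T]
r5 m[X2→φ5] = [F, T, T]
r5 m[X9→φ1] = [F, T, T]
r5 m[X9→φ4] = [F, T, T]
r5 m[X9→φ5] = [F, T, T]
r5 m[X14→φ3] = [T, T, T]
r6 m[φ0→X13] = [F, F, F]
r6 m[φ0→X11] = [F, F, F]
r6 m[φ1→X11] = [F, F, T]
r6 m[φ1→X9] = [F, F, F]
r6 m[φ2→X13] = [T, T, T]
r6 m[φ2→X2] = [F, F, F]
r6 m[φ3→X11] = [T, T, T]
r6 m[φ3→X14] = [F, F, F]
r6 m[φ4→X11] = [F, F, T]
r6 m[φ4→X9] = [F, F, F]
r6 m[φ5→X2] = [T, T, T]
r6 m[φ5→X9] = [T, T, T]
r6 m[φ6→X13] = [F, T, F]
r6 m[φ6→X11] = [T, F, F]
r6 m[φ7→X13] = [F, F, F]
r6 m[φ7→X11] = [F, F, F]
r6 m[X13→φ0] = [F, F, F]
r6 m[X13→φ2] = [F, F, F]
r6 m[X13→φ6] = [F, F, F]
r6 m[X13→φ7] = [F, F, F]
r6 m[X11→φ0] = [F, F, F]
r6 m[X11→φ1] = [F, F, F]
r6 m[X11→φ3] = [F, F, F]
r6 m[X11→φ4] = [F, F, F]
r6 m[X11→φ6] = [F, F, F]
r6 m[X11→φ7] = [F, F, F]
r6 m[X2→φ2] = [T, T, T]
r6 m[X2→φ5] = [F, F, F]
r6 m[X9→φ1] = [F, F, F]
r6 m[X9→φ4] = [F, F, F]
r6 m[X9→φ5] = [F, F, F]
r6 m[X14→φ3] = [T, T, T]
r7 m[φ0→X13] = [F, F, F]
r7 m[φ0→X11] = [F, F, F]
r7 m[φ1→X11] = [F, F, F]
r7 m[φ1→X9] = [F, F, F]
r7 m[φ2→X13] = [T, T, T]
r7 m[φ2→X2] = [F, F, F]
r7 m[φ3→X11] = [T, T, T]
r7 m[φ3→X14] = [F, F, F]
r7 m[φ4→X11] = [F, F, F]
r7 m[φ4→X9] = [F, F, F]
r7 m[φ5→X2] = [F, F, F]
r7 m[φ5→X9] = [F, F, F]
r7 m[φ6→X13] = [F, F, F]
r7 m[φ6→X11] = [F, F, F]
r7 m[φ7→X13] = [F, F, F]
r7 m[φ7→X11] = [F, F, F]
r7 m[X13→φ0] = [F, F, F]
r7 m[X13→φ2] = [F, F, F]
r7 m[X13→φ6] = [F, F, F]
r7 m[X13→φ7] = [F, F, F]
r7 m[X11→φ0] = [F, F, F]
r7 m[X11→φ1] = [F, F, F]
r7 m[X11→φ3] = [F, F, F]
r7 m[X11→φ4] = [F, F, F]
r7 m[X11→φ6] = [F, F, F]
r7 m[X11→φ7] = [F, F, F]
r7 m[X2→φ2] = [T, T, T]
r7 m[X2→φ5] = [F, F, F]
r7 m[X9→φ1] = [F, F, F]
r7 m[X9→φ4] = [F, F, F]
r7 m[X9→φ5] = [F, F, F]
r7 m[X14→φ3] = [T, T, T]
r8 m[φ0→X13] = [F, F, F]
r8 m[φ0→X11] = [F, F, F]
r8 m[φ1→X11] = [F, F, F]
r8 m[φ1→X9] = [F, F, F]
r8 m[φ2→X13] = [T, T, T]
r8 m[φ2→X2] = [F, F, F]
r8 m[φ3→X11] = [T, T, T]
r8 m[φ3→X14] = [F, F, F]
r8 m[φ4→X11] = [F, F, F]
r8 m[φ4→X9] = [F, F, F]
r8 m[φ5→X2] = [F, F, F]
r8 m[φ5→X9] = [F, F, F]
r8 m[φ6→X13] = [F, F, F]
r8 m[φ6→X11] = [F, F, F]
r8 m[φ7→X13] = [F, F, F]
r8 m[φ7→X11] = [F, F, F]
r8 m[X13→φ0] = [F, F, F]
r8 m[X13→φ2] = [F, F, F]
r8 m[X13→φ6] = [F, F, F]
r8 m[X13→φ7] = [F, F, F]
r8 m[X11→φ0] = [F, F, F]
r8 m[X11→φ1] = [F, F, F]
r8 m[X11→φ3] = [F, F, F]
r8 m[X11→φ4] = [F, F, F]
r8 m[X11→φ6] = [F, F, F]
r8 m[X11→φ7] = [F, F, F]
r8 m[X2→φ2] = [F, F, F]
r8 m[X2→φ5] = [F, F, F]
r8 m[X9→φ1] = [F, F, F]
r8 m[X9→φ4] = [F, F, F]
r8 m[X9→φ5] = [F, F, F]
r8 m[X14→φ3] = [T, T, T]

message @ round 8 = [F, F, F]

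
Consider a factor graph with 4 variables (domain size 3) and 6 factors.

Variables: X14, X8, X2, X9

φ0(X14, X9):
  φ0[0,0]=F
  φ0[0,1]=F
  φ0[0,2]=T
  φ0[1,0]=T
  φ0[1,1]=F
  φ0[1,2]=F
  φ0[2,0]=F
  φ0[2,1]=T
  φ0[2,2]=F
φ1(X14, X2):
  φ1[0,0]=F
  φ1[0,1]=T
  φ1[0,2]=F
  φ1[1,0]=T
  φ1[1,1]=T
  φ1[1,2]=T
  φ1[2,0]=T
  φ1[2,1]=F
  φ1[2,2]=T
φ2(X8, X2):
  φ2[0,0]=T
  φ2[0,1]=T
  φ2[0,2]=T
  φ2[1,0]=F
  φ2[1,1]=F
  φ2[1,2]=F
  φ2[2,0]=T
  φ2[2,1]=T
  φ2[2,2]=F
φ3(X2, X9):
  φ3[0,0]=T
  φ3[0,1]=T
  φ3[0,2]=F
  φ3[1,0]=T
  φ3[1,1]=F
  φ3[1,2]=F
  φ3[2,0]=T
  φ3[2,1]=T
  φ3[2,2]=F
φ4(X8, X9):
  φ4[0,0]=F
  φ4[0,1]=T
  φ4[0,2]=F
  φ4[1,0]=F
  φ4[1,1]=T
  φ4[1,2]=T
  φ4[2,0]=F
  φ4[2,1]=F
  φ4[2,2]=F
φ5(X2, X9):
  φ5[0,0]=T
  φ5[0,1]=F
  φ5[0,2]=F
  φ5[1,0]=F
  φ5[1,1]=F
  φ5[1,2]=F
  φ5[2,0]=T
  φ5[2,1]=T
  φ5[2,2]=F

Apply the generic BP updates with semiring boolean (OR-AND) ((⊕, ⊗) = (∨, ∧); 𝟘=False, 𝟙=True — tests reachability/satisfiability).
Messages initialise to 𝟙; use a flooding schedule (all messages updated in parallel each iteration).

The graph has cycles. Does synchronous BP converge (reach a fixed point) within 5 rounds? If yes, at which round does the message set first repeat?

init: all messages = 𝟙 over 3 values
r1 m[φ0→X14] = [T, T, T]
r1 m[φ0→X9] = [T, T, T]
r1 m[φ1→X14] = [T, T, T]
r1 m[φ1→X2] = [T, T, T]
r1 m[φ2→X8] = [T, F, T]
r1 m[φ2→X2] = [T, T, T]
r1 m[φ3→X2] = [T, T, T]
r1 m[φ3→X9] = [T, T, F]
r1 m[φ4→X8] = [T, T, F]
r1 m[φ4→X9] = [F, T, T]
r1 m[φ5→X2] = [T, F, T]
r1 m[φ5→X9] = [T, T, F]
r1 m[X14→φ0] = [T, T, T]
r1 m[X14→φ1] = [T, T, T]
r1 m[X8→φ2] = [T, T, T]
r1 m[X8→φ4] = [T, T, T]
r1 m[X2→φ1] = [T, T, T]
r1 m[X2→φ2] = [T, T, T]
r1 m[X2→φ3] = [T, T, T]
r1 m[X2→φ5] = [T, T, T]
r1 m[X9→φ0] = [T, T, T]
r1 m[X9→φ3] = [T, T, T]
r1 m[X9→φ4] = [T, T, T]
r1 m[X9→φ5] = [T, T, T]
r2 m[φ0→X14] = [T, T, T]
r2 m[φ0→X9] = [T, T, T]
r2 m[φ1→X14] = [T, T, T]
r2 m[φ1→X2] = [T, T, T]
r2 m[φ2→X8] = [T, F, T]
r2 m[φ2→X2] = [T, T, T]
r2 m[φ3→X2] = [T, T, T]
r2 m[φ3→X9] = [T, T, F]
r2 m[φ4→X8] = [T, T, F]
r2 m[φ4→X9] = [F, T, T]
r2 m[φ5→X2] = [T, F, T]
r2 m[φ5→X9] = [T, T, F]
r2 m[X14→φ0] = [T, T, T]
r2 m[X14→φ1] = [T, T, T]
r2 m[X8→φ2] = [T, T, F]
r2 m[X8→φ4] = [T, F, T]
r2 m[X2→φ1] = [T, F, T]
r2 m[X2→φ2] = [T, F, T]
r2 m[X2→φ3] = [T, F, T]
r2 m[X2→φ5] = [T, T, T]
r2 m[X9→φ0] = [F, T, F]
r2 m[X9→φ3] = [F, T, F]
r2 m[X9→φ4] = [T, T, F]
r2 m[X9→φ5] = [F, T, F]
r3 m[φ0→X14] = [F, F, T]
r3 m[φ0→X9] = [T, T, T]
r3 m[φ1→X14] = [F, T, T]
r3 m[φ1→X2] = [T, T, T]
r3 m[φ2→X8] = [T, F, T]
r3 m[φ2→X2] = [T, T, T]
r3 m[φ3→X2] = [T, F, T]
r3 m[φ3→X9] = [T, T, F]
r3 m[φ4→X8] = [T, T, F]
r3 m[φ4→X9] = [F, T, F]
r3 m[φ5→X2] = [F, F, T]
r3 m[φ5→X9] = [T, T, F]
r3 m[X14→φ0] = [T, T, T]
r3 m[X14→φ1] = [T, T, T]
r3 m[X8→φ2] = [T, T, F]
r3 m[X8→φ4] = [T, F, T]
r3 m[X2→φ1] = [T, F, T]
r3 m[X2→φ2] = [T, F, T]
r3 m[X2→φ3] = [T, F, T]
r3 m[X2→φ5] = [T, T, T]
r3 m[X9→φ0] = [F, T, F]
r3 m[X9→φ3] = [F, T, F]
r3 m[X9→φ4] = [T, T, F]
r3 m[X9→φ5] = [F, T, F]
r4 m[φ0→X14] = [F, F, T]
r4 m[φ0→X9] = [T, T, T]
r4 m[φ1→X14] = [F, T, T]
r4 m[φ1→X2] = [T, T, T]
r4 m[φ2→X8] = [T, F, T]
r4 m[φ2→X2] = [T, T, T]
r4 m[φ3→X2] = [T, F, T]
r4 m[φ3→X9] = [T, T, F]
r4 m[φ4→X8] = [T, T, F]
r4 m[φ4→X9] = [F, T, F]
r4 m[φ5→X2] = [F, F, T]
r4 m[φ5→X9] = [T, T, F]
r4 m[X14→φ0] = [F, T, T]
r4 m[X14→φ1] = [F, F, T]
r4 m[X8→φ2] = [T, T, F]
r4 m[X8→φ4] = [T, F, T]
r4 m[X2→φ1] = [F, F, T]
r4 m[X2→φ2] = [F, F, T]
r4 m[X2→φ3] = [F, F, T]
r4 m[X2→φ5] = [T, F, T]
r4 m[X9→φ0] = [F, T, F]
r4 m[X9→φ3] = [F, T, F]
r4 m[X9→φ4] = [T, T, F]
r4 m[X9→φ5] = [F, T, F]
r5 m[φ0→X14] = [F, F, T]
r5 m[φ0→X9] = [T, T, F]
r5 m[φ1→X14] = [F, T, T]
r5 m[φ1→X2] = [T, F, T]
r5 m[φ2→X8] = [T, F, F]
r5 m[φ2→X2] = [T, T, T]
r5 m[φ3→X2] = [T, F, T]
r5 m[φ3→X9] = [T, T, F]
r5 m[φ4→X8] = [T, T, F]
r5 m[φ4→X9] = [F, T, F]
r5 m[φ5→X2] = [F, F, T]
r5 m[φ5→X9] = [T, T, F]
r5 m[X14→φ0] = [F, T, T]
r5 m[X14→φ1] = [F, F, T]
r5 m[X8→φ2] = [T, T, F]
r5 m[X8→φ4] = [T, F, T]
r5 m[X2→φ1] = [F, F, T]
r5 m[X2→φ2] = [F, F, T]
r5 m[X2→φ3] = [F, F, T]
r5 m[X2→φ5] = [T, F, T]
r5 m[X9→φ0] = [F, T, F]
r5 m[X9→φ3] = [F, T, F]
r5 m[X9→φ4] = [T, T, F]
r5 m[X9→φ5] = [F, T, F]
no fixed point within 5 rounds

NOT CONVERGED within 5 rounds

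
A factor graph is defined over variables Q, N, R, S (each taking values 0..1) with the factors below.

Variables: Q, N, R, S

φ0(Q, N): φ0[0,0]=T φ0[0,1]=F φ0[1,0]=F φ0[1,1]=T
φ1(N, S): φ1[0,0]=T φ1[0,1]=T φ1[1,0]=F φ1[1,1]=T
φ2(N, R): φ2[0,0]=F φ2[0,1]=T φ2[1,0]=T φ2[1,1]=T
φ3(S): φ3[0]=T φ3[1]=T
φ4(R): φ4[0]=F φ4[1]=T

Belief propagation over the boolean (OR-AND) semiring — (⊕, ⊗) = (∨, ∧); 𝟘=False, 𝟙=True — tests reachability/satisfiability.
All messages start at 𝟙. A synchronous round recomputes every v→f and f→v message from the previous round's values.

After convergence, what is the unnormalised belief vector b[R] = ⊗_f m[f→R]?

b[R] = [F, T]

init: all messages = 𝟙 over 2 values
r1 m[φ0→Q] = [T, T]
r1 m[φ0→N] = [T, T]
r1 m[φ1→N] = [T, T]
r1 m[φ1→S] = [T, T]
r1 m[φ2→N] = [T, T]
r1 m[φ2→R] = [T, T]
r1 m[φ3→S] = [T, T]
r1 m[φ4→R] = [F, T]
r1 m[Q→φ0] = [T, T]
r1 m[N→φ0] = [T, T]
r1 m[N→φ1] = [T, T]
r1 m[N→φ2] = [T, T]
r1 m[R→φ2] = [T, T]
r1 m[R→φ4] = [T, T]
r1 m[S→φ1] = [T, T]
r1 m[S→φ3] = [T, T]
r2 m[φ0→Q] = [T, T]
r2 m[φ0→N] = [T, T]
r2 m[φ1→N] = [T, T]
r2 m[φ1→S] = [T, T]
r2 m[φ2→N] = [T, T]
r2 m[φ2→R] = [T, T]
r2 m[φ3→S] = [T, T]
r2 m[φ4→R] = [F, T]
r2 m[Q→φ0] = [T, T]
r2 m[N→φ0] = [T, T]
r2 m[N→φ1] = [T, T]
r2 m[N→φ2] = [T, T]
r2 m[R→φ2] = [F, T]
r2 m[R→φ4] = [T, T]
r2 m[S→φ1] = [T, T]
r2 m[S→φ3] = [T, T]
r3 m[φ0→Q] = [T, T]
r3 m[φ0→N] = [T, T]
r3 m[φ1→N] = [T, T]
r3 m[φ1→S] = [T, T]
r3 m[φ2→N] = [T, T]
r3 m[φ2→R] = [T, T]
r3 m[φ3→S] = [T, T]
r3 m[φ4→R] = [F, T]
r3 m[Q→φ0] = [T, T]
r3 m[N→φ0] = [T, T]
r3 m[N→φ1] = [T, T]
r3 m[N→φ2] = [T, T]
r3 m[R→φ2] = [F, T]
r3 m[R→φ4] = [T, T]
r3 m[S→φ1] = [T, T]
r3 m[S→φ3] = [T, T]
fixed point reached at round 3
b[R] = ⊗ incoming = [F, T]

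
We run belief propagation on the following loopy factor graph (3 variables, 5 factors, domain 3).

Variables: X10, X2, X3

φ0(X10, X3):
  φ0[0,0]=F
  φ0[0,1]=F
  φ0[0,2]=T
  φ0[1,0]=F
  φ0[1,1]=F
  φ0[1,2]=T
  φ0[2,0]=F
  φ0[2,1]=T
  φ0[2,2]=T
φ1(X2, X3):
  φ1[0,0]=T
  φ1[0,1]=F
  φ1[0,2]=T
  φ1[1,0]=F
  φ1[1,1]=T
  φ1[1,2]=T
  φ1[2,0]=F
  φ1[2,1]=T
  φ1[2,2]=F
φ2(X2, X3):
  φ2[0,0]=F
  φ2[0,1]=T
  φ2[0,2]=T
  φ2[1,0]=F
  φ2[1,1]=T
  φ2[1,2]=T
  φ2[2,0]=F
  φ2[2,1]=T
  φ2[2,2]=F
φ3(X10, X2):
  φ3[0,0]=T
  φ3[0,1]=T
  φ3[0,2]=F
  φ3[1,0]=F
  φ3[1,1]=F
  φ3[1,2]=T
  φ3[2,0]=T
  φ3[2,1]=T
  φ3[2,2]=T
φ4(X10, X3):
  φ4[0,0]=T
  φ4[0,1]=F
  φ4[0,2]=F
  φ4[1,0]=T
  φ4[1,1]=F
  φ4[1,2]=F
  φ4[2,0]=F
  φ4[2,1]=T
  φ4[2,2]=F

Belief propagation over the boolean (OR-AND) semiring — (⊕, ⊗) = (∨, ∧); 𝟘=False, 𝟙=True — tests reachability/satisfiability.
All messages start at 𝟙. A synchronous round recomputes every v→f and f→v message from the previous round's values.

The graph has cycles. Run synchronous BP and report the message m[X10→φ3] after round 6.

message @ round 6 = [F, F, T]

init: all messages = 𝟙 over 3 values
r1 m[φ0→X10] = [T, T, T]
r1 m[φ0→X3] = [F, T, T]
r1 m[φ1→X2] = [T, T, T]
r1 m[φ1→X3] = [T, T, T]
r1 m[φ2→X2] = [T, T, T]
r1 m[φ2→X3] = [F, T, T]
r1 m[φ3→X10] = [T, T, T]
r1 m[φ3→X2] = [T, T, T]
r1 m[φ4→X10] = [T, T, T]
r1 m[φ4→X3] = [T, T, F]
r1 m[X10→φ0] = [T, T, T]
r1 m[X10→φ3] = [T, T, T]
r1 m[X10→φ4] = [T, T, T]
r1 m[X2→φ1] = [T, T, T]
r1 m[X2→φ2] = [T, T, T]
r1 m[X2→φ3] = [T, T, T]
r1 m[X3→φ0] = [T, T, T]
r1 m[X3→φ1] = [T, T, T]
r1 m[X3→φ2] = [T, T, T]
r1 m[X3→φ4] = [T, T, T]
r2 m[φ0→X10] = [T, T, T]
r2 m[φ0→X3] = [F, T, T]
r2 m[φ1→X2] = [T, T, T]
r2 m[φ1→X3] = [T, T, T]
r2 m[φ2→X2] = [T, T, T]
r2 m[φ2→X3] = [F, T, T]
r2 m[φ3→X10] = [T, T, T]
r2 m[φ3→X2] = [T, T, T]
r2 m[φ4→X10] = [T, T, T]
r2 m[φ4→X3] = [T, T, F]
r2 m[X10→φ0] = [T, T, T]
r2 m[X10→φ3] = [T, T, T]
r2 m[X10→φ4] = [T, T, T]
r2 m[X2→φ1] = [T, T, T]
r2 m[X2→φ2] = [T, T, T]
r2 m[X2→φ3] = [T, T, T]
r2 m[X3→φ0] = [F, T, F]
r2 m[X3→φ1] = [F, T, F]
r2 m[X3→φ2] = [F, T, F]
r2 m[X3→φ4] = [F, T, T]
r3 m[φ0→X10] = [F, F, T]
r3 m[φ0→X3] = [F, T, T]
r3 m[φ1→X2] = [F, T, T]
r3 m[φ1→X3] = [T, T, T]
r3 m[φ2→X2] = [T, T, T]
r3 m[φ2→X3] = [F, T, T]
r3 m[φ3→X10] = [T, T, T]
r3 m[φ3→X2] = [T, T, T]
r3 m[φ4→X10] = [F, F, T]
r3 m[φ4→X3] = [T, T, F]
r3 m[X10→φ0] = [T, T, T]
r3 m[X10→φ3] = [T, T, T]
r3 m[X10→φ4] = [T, T, T]
r3 m[X2→φ1] = [T, T, T]
r3 m[X2→φ2] = [T, T, T]
r3 m[X2→φ3] = [T, T, T]
r3 m[X3→φ0] = [F, T, F]
r3 m[X3→φ1] = [F, T, F]
r3 m[X3→φ2] = [F, T, F]
r3 m[X3→φ4] = [F, T, T]
r4 m[φ0→X10] = [F, F, T]
r4 m[φ0→X3] = [F, T, T]
r4 m[φ1→X2] = [F, T, T]
r4 m[φ1→X3] = [T, T, T]
r4 m[φ2→X2] = [T, T, T]
r4 m[φ2→X3] = [F, T, T]
r4 m[φ3→X10] = [T, T, T]
r4 m[φ3→X2] = [T, T, T]
r4 m[φ4→X10] = [F, F, T]
r4 m[φ4→X3] = [T, T, F]
r4 m[X10→φ0] = [F, F, T]
r4 m[X10→φ3] = [F, F, T]
r4 m[X10→φ4] = [F, F, T]
r4 m[X2→φ1] = [T, T, T]
r4 m[X2→φ2] = [F, T, T]
r4 m[X2→φ3] = [F, T, T]
r4 m[X3→φ0] = [F, T, F]
r4 m[X3→φ1] = [F, T, F]
r4 m[X3→φ2] = [F, T, F]
r4 m[X3→φ4] = [F, T, T]
r5 m[φ0→X10] = [F, F, T]
r5 m[φ0→X3] = [F, T, T]
r5 m[φ1→X2] = [F, T, T]
r5 m[φ1→X3] = [T, T, T]
r5 m[φ2→X2] = [T, T, T]
r5 m[φ2→X3] = [F, T, T]
r5 m[φ3→X10] = [T, T, T]
r5 m[φ3→X2] = [T, T, T]
r5 m[φ4→X10] = [F, F, T]
r5 m[φ4→X3] = [F, T, F]
r5 m[X10→φ0] = [F, F, T]
r5 m[X10→φ3] = [F, F, T]
r5 m[X10→φ4] = [F, F, T]
r5 m[X2→φ1] = [T, T, T]
r5 m[X2→φ2] = [F, T, T]
r5 m[X2→φ3] = [F, T, T]
r5 m[X3→φ0] = [F, T, F]
r5 m[X3→φ1] = [F, T, F]
r5 m[X3→φ2] = [F, T, F]
r5 m[X3→φ4] = [F, T, T]
r6 m[φ0→X10] = [F, F, T]
r6 m[φ0→X3] = [F, T, T]
r6 m[φ1→X2] = [F, T, T]
r6 m[φ1→X3] = [T, T, T]
r6 m[φ2→X2] = [T, T, T]
r6 m[φ2→X3] = [F, T, T]
r6 m[φ3→X10] = [T, T, T]
r6 m[φ3→X2] = [T, T, T]
r6 m[φ4→X10] = [F, F, T]
r6 m[φ4→X3] = [F, T, F]
r6 m[X10→φ0] = [F, F, T]
r6 m[X10→φ3] = [F, F, T]
r6 m[X10→φ4] = [F, F, T]
r6 m[X2→φ1] = [T, T, T]
r6 m[X2→φ2] = [F, T, T]
r6 m[X2→φ3] = [F, T, T]
r6 m[X3→φ0] = [F, T, F]
r6 m[X3→φ1] = [F, T, F]
r6 m[X3→φ2] = [F, T, F]
r6 m[X3→φ4] = [F, T, T]
fixed point reached at round 6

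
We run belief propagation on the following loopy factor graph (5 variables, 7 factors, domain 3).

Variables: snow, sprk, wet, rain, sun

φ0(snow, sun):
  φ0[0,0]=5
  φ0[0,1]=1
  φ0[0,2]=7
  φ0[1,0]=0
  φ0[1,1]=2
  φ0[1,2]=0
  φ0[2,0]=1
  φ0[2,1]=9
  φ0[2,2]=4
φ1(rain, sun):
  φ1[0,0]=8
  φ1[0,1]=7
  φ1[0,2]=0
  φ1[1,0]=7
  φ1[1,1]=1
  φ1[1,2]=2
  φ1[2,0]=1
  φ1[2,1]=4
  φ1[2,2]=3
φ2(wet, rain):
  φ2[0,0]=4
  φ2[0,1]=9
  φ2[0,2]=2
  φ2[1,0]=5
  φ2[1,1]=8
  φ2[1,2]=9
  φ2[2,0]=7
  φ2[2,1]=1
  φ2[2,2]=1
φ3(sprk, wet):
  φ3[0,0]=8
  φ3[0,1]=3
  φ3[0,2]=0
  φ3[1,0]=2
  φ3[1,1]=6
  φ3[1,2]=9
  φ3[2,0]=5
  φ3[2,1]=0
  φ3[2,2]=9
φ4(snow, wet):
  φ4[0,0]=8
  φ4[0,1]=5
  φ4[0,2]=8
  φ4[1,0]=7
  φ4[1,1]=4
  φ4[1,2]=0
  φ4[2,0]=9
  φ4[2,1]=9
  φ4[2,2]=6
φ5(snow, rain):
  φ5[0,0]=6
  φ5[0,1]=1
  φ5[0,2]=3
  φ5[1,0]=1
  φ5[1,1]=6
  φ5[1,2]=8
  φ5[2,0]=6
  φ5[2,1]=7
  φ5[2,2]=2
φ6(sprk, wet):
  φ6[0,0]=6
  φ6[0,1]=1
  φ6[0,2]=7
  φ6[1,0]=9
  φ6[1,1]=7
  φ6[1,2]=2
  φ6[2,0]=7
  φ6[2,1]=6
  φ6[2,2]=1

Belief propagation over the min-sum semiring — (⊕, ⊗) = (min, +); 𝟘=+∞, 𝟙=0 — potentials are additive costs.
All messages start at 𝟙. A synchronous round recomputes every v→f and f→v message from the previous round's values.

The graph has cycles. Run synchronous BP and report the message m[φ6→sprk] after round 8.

message @ round 8 = [18, 23, 22]

init: all messages = 𝟙 over 3 values
r1 m[φ0→snow] = [1, 0, 1]
r1 m[φ0→sun] = [0, 1, 0]
r1 m[φ1→rain] = [0, 1, 1]
r1 m[φ1→sun] = [1, 1, 0]
r1 m[φ2→wet] = [2, 5, 1]
r1 m[φ2→rain] = [4, 1, 1]
r1 m[φ3→sprk] = [0, 2, 0]
r1 m[φ3→wet] = [2, 0, 0]
r1 m[φ4→snow] = [5, 0, 6]
r1 m[φ4→wet] = [7, 4, 0]
r1 m[φ5→snow] = [1, 1, 2]
r1 m[φ5→rain] = [1, 1, 2]
r1 m[φ6→sprk] = [1, 2, 1]
r1 m[φ6→wet] = [6, 1, 1]
r1 m[snow→φ0] = [0, 0, 0]
r1 m[snow→φ4] = [0, 0, 0]
r1 m[snow→φ5] = [0, 0, 0]
r1 m[sprk→φ3] = [0, 0, 0]
r1 m[sprk→φ6] = [0, 0, 0]
r1 m[wet→φ2] = [0, 0, 0]
r1 m[wet→φ3] = [0, 0, 0]
r1 m[wet→φ4] = [0, 0, 0]
r1 m[wet→φ6] = [0, 0, 0]
r1 m[rain→φ1] = [0, 0, 0]
r1 m[rain→φ2] = [0, 0, 0]
r1 m[rain→φ5] = [0, 0, 0]
r1 m[sun→φ0] = [0, 0, 0]
r1 m[sun→φ1] = [0, 0, 0]
r2 m[φ0→snow] = [1, 0, 1]
r2 m[φ0→sun] = [0, 1, 0]
r2 m[φ1→rain] = [0, 1, 1]
r2 m[φ1→sun] = [1, 1, 0]
r2 m[φ2→wet] = [2, 5, 1]
r2 m[φ2→rain] = [4, 1, 1]
r2 m[φ3→sprk] = [0, 2, 0]
r2 m[φ3→wet] = [2, 0, 0]
r2 m[φ4→snow] = [5, 0, 6]
r2 m[φ4→wet] = [7, 4, 0]
r2 m[φ5→snow] = [1, 1, 2]
r2 m[φ5→rain] = [1, 1, 2]
r2 m[φ6→sprk] = [1, 2, 1]
r2 m[φ6→wet] = [6, 1, 1]
r2 m[snow→φ0] = [6, 1, 8]
r2 m[snow→φ4] = [2, 1, 3]
r2 m[snow→φ5] = [6, 0, 7]
r2 m[sprk→φ3] = [1, 2, 1]
r2 m[sprk→φ6] = [0, 2, 0]
r2 m[wet→φ2] = [15, 5, 1]
r2 m[wet→φ3] = [15, 10, 2]
r2 m[wet→φ4] = [10, 6, 2]
r2 m[wet→φ6] = [11, 9, 1]
r2 m[rain→φ1] = [5, 2, 3]
r2 m[rain→φ2] = [1, 2, 3]
r2 m[rain→φ5] = [4, 2, 2]
r2 m[sun→φ0] = [1, 1, 0]
r2 m[sun→φ1] = [0, 1, 0]
r3 m[φ0→snow] = [2, 0, 2]
r3 m[φ0→sun] = [1, 3, 1]
r3 m[φ1→rain] = [0, 2, 1]
r3 m[φ1→sun] = [4, 3, 4]
r3 m[φ2→wet] = [5, 6, 3]
r3 m[φ2→rain] = [8, 2, 2]
r3 m[φ3→sprk] = [2, 11, 10]
r3 m[φ3→wet] = [4, 1, 1]
r3 m[φ4→snow] = [10, 2, 8]
r3 m[φ4→wet] = [8, 5, 1]
r3 m[φ5→snow] = [3, 5, 4]
r3 m[φ5→rain] = [1, 6, 8]
r3 m[φ6→sprk] = [8, 3, 2]
r3 m[φ6→wet] = [6, 1, 1]
r3 m[snow→φ0] = [6, 1, 8]
r3 m[snow→φ4] = [2, 1, 3]
r3 m[snow→φ5] = [6, 0, 7]
r3 m[sprk→φ3] = [1, 2, 1]
r3 m[sprk→φ6] = [0, 2, 0]
r3 m[wet→φ2] = [15, 5, 1]
r3 m[wet→φ3] = [15, 10, 2]
r3 m[wet→φ4] = [10, 6, 2]
r3 m[wet→φ6] = [11, 9, 1]
r3 m[rain→φ1] = [5, 2, 3]
r3 m[rain→φ2] = [1, 2, 3]
r3 m[rain→φ5] = [4, 2, 2]
r3 m[sun→φ0] = [1, 1, 0]
r3 m[sun→φ1] = [0, 1, 0]
r4 m[φ0→snow] = [2, 0, 2]
r4 m[φ0→sun] = [1, 3, 1]
r4 m[φ1→rain] = [0, 2, 1]
r4 m[φ1→sun] = [4, 3, 4]
r4 m[φ2→wet] = [5, 6, 3]
r4 m[φ2→rain] = [8, 2, 2]
r4 m[φ3→sprk] = [2, 11, 10]
r4 m[φ3→wet] = [4, 1, 1]
r4 m[φ4→snow] = [10, 2, 8]
r4 m[φ4→wet] = [8, 5, 1]
r4 m[φ5→snow] = [3, 5, 4]
r4 m[φ5→rain] = [1, 6, 8]
r4 m[φ6→sprk] = [8, 3, 2]
r4 m[φ6→wet] = [6, 1, 1]
r4 m[snow→φ0] = [13, 7, 12]
r4 m[snow→φ4] = [5, 5, 6]
r4 m[snow→φ5] = [12, 2, 10]
r4 m[sprk→φ3] = [8, 3, 2]
r4 m[sprk→φ6] = [2, 11, 10]
r4 m[wet→φ2] = [18, 7, 3]
r4 m[wet→φ3] = [19, 12, 5]
r4 m[wet→φ4] = [15, 8, 5]
r4 m[wet→φ6] = [17, 12, 5]
r4 m[rain→φ1] = [9, 8, 10]
r4 m[rain→φ2] = [1, 8, 9]
r4 m[rain→φ5] = [8, 4, 3]
r4 m[sun→φ0] = [4, 3, 4]
r4 m[sun→φ1] = [1, 3, 1]
r5 m[φ0→snow] = [4, 4, 5]
r5 m[φ0→sun] = [7, 9, 7]
r5 m[φ1→rain] = [1, 3, 2]
r5 m[φ1→sun] = [11, 9, 9]
r5 m[φ2→wet] = [5, 6, 8]
r5 m[φ2→rain] = [10, 4, 4]
r5 m[φ3→sprk] = [5, 14, 12]
r5 m[φ3→wet] = [5, 2, 8]
r5 m[φ4→snow] = [13, 5, 11]
r5 m[φ4→wet] = [12, 9, 5]
r5 m[φ5→snow] = [5, 9, 5]
r5 m[φ5→rain] = [3, 8, 10]
r5 m[φ6→sprk] = [12, 7, 6]
r5 m[φ6→wet] = [8, 3, 9]
r5 m[snow→φ0] = [13, 7, 12]
r5 m[snow→φ4] = [5, 5, 6]
r5 m[snow→φ5] = [12, 2, 10]
r5 m[sprk→φ3] = [8, 3, 2]
r5 m[sprk→φ6] = [2, 11, 10]
r5 m[wet→φ2] = [18, 7, 3]
r5 m[wet→φ3] = [19, 12, 5]
r5 m[wet→φ4] = [15, 8, 5]
r5 m[wet→φ6] = [17, 12, 5]
r5 m[rain→φ1] = [9, 8, 10]
r5 m[rain→φ2] = [1, 8, 9]
r5 m[rain→φ5] = [8, 4, 3]
r5 m[sun→φ0] = [4, 3, 4]
r5 m[sun→φ1] = [1, 3, 1]
r6 m[φ0→snow] = [4, 4, 5]
r6 m[φ0→sun] = [7, 9, 7]
r6 m[φ1→rain] = [1, 3, 2]
r6 m[φ1→sun] = [11, 9, 9]
r6 m[φ2→wet] = [5, 6, 8]
r6 m[φ2→rain] = [10, 4, 4]
r6 m[φ3→sprk] = [5, 14, 12]
r6 m[φ3→wet] = [5, 2, 8]
r6 m[φ4→snow] = [13, 5, 11]
r6 m[φ4→wet] = [12, 9, 5]
r6 m[φ5→snow] = [5, 9, 5]
r6 m[φ5→rain] = [3, 8, 10]
r6 m[φ6→sprk] = [12, 7, 6]
r6 m[φ6→wet] = [8, 3, 9]
r6 m[snow→φ0] = [18, 14, 16]
r6 m[snow→φ4] = [9, 13, 10]
r6 m[snow→φ5] = [17, 9, 16]
r6 m[sprk→φ3] = [12, 7, 6]
r6 m[sprk→φ6] = [5, 14, 12]
r6 m[wet→φ2] = [25, 14, 22]
r6 m[wet→φ3] = [25, 18, 22]
r6 m[wet→φ4] = [18, 11, 25]
r6 m[wet→φ6] = [22, 17, 21]
r6 m[rain→φ1] = [13, 12, 14]
r6 m[rain→φ2] = [4, 11, 12]
r6 m[rain→φ5] = [11, 7, 6]
r6 m[sun→φ0] = [11, 9, 9]
r6 m[sun→φ1] = [7, 9, 7]
r7 m[φ0→snow] = [10, 9, 12]
r7 m[φ0→sun] = [14, 16, 14]
r7 m[φ1→rain] = [7, 9, 8]
r7 m[φ1→sun] = [15, 13, 13]
r7 m[φ2→wet] = [8, 9, 11]
r7 m[φ2→rain] = [19, 22, 23]
r7 m[φ3→sprk] = [21, 24, 18]
r7 m[φ3→wet] = [9, 6, 12]
r7 m[φ4→snow] = [16, 15, 20]
r7 m[φ4→wet] = [17, 14, 13]
r7 m[φ5→snow] = [8, 12, 8]
r7 m[φ5→rain] = [10, 15, 17]
r7 m[φ6→sprk] = [18, 23, 22]
r7 m[φ6→wet] = [11, 6, 12]
r7 m[snow→φ0] = [18, 14, 16]
r7 m[snow→φ4] = [9, 13, 10]
r7 m[snow→φ5] = [17, 9, 16]
r7 m[sprk→φ3] = [12, 7, 6]
r7 m[sprk→φ6] = [5, 14, 12]
r7 m[wet→φ2] = [25, 14, 22]
r7 m[wet→φ3] = [25, 18, 22]
r7 m[wet→φ4] = [18, 11, 25]
r7 m[wet→φ6] = [22, 17, 21]
r7 m[rain→φ1] = [13, 12, 14]
r7 m[rain→φ2] = [4, 11, 12]
r7 m[rain→φ5] = [11, 7, 6]
r7 m[sun→φ0] = [11, 9, 9]
r7 m[sun→φ1] = [7, 9, 7]
r8 m[φ0→snow] = [10, 9, 12]
r8 m[φ0→sun] = [14, 16, 14]
r8 m[φ1→rain] = [7, 9, 8]
r8 m[φ1→sun] = [15, 13, 13]
r8 m[φ2→wet] = [8, 9, 11]
r8 m[φ2→rain] = [19, 22, 23]
r8 m[φ3→sprk] = [21, 24, 18]
r8 m[φ3→wet] = [9, 6, 12]
r8 m[φ4→snow] = [16, 15, 20]
r8 m[φ4→wet] = [17, 14, 13]
r8 m[φ5→snow] = [8, 12, 8]
r8 m[φ5→rain] = [10, 15, 17]
r8 m[φ6→sprk] = [18, 23, 22]
r8 m[φ6→wet] = [11, 6, 12]
r8 m[snow→φ0] = [24, 27, 28]
r8 m[snow→φ4] = [18, 21, 20]
r8 m[snow→φ5] = [26, 24, 32]
r8 m[sprk→φ3] = [18, 23, 22]
r8 m[sprk→φ6] = [21, 24, 18]
r8 m[wet→φ2] = [37, 26, 37]
r8 m[wet→φ3] = [36, 29, 36]
r8 m[wet→φ4] = [28, 21, 35]
r8 m[wet→φ6] = [34, 29, 36]
r8 m[rain→φ1] = [29, 37, 40]
r8 m[rain→φ2] = [17, 24, 25]
r8 m[rain→φ5] = [26, 31, 31]
r8 m[sun→φ0] = [15, 13, 13]
r8 m[sun→φ1] = [14, 16, 14]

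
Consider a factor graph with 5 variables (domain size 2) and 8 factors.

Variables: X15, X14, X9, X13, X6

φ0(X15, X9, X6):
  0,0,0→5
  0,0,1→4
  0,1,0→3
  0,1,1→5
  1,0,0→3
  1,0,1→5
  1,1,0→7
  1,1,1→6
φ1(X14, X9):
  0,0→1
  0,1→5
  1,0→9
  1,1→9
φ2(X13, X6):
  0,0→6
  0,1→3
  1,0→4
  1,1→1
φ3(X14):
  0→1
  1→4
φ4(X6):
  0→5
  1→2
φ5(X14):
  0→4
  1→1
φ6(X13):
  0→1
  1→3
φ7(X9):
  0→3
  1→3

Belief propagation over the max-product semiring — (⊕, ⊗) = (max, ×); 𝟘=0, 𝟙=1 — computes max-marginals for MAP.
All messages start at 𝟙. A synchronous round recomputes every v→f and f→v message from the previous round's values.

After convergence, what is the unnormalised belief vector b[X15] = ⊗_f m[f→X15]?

b[X15] = [32400, 45360]

init: all messages = 𝟙 over 2 values
r1 m[φ0→X15] = [5, 7]
r1 m[φ0→X9] = [5, 7]
r1 m[φ0→X6] = [7, 6]
r1 m[φ1→X14] = [5, 9]
r1 m[φ1→X9] = [9, 9]
r1 m[φ2→X13] = [6, 4]
r1 m[φ2→X6] = [6, 3]
r1 m[φ3→X14] = [1, 4]
r1 m[φ4→X6] = [5, 2]
r1 m[φ5→X14] = [4, 1]
r1 m[φ6→X13] = [1, 3]
r1 m[φ7→X9] = [3, 3]
r1 m[X15→φ0] = [1, 1]
r1 m[X14→φ1] = [1, 1]
r1 m[X14→φ3] = [1, 1]
r1 m[X14→φ5] = [1, 1]
r1 m[X9→φ0] = [1, 1]
r1 m[X9→φ1] = [1, 1]
r1 m[X9→φ7] = [1, 1]
r1 m[X13→φ2] = [1, 1]
r1 m[X13→φ6] = [1, 1]
r1 m[X6→φ0] = [1, 1]
r1 m[X6→φ2] = [1, 1]
r1 m[X6→φ4] = [1, 1]
r2 m[φ0→X15] = [5, 7]
r2 m[φ0→X9] = [5, 7]
r2 m[φ0→X6] = [7, 6]
r2 m[φ1→X14] = [5, 9]
r2 m[φ1→X9] = [9, 9]
r2 m[φ2→X13] = [6, 4]
r2 m[φ2→X6] = [6, 3]
r2 m[φ3→X14] = [1, 4]
r2 m[φ4→X6] = [5, 2]
r2 m[φ5→X14] = [4, 1]
r2 m[φ6→X13] = [1, 3]
r2 m[φ7→X9] = [3, 3]
r2 m[X15→φ0] = [1, 1]
r2 m[X14→φ1] = [4, 4]
r2 m[X14→φ3] = [20, 9]
r2 m[X14→φ5] = [5, 36]
r2 m[X9→φ0] = [27, 27]
r2 m[X9→φ1] = [15, 21]
r2 m[X9→φ7] = [45, 63]
r2 m[X13→φ2] = [1, 3]
r2 m[X13→φ6] = [6, 4]
r2 m[X6→φ0] = [30, 6]
r2 m[X6→φ2] = [35, 12]
r2 m[X6→φ4] = [42, 18]
r3 m[φ0→X15] = [4050, 5670]
r3 m[φ0→X9] = [150, 210]
r3 m[φ0→X6] = [189, 162]
r3 m[φ1→X14] = [105, 189]
r3 m[φ1→X9] = [36, 36]
r3 m[φ2→X13] = [210, 140]
r3 m[φ2→X6] = [12, 3]
r3 m[φ3→X14] = [1, 4]
r3 m[φ4→X6] = [5, 2]
r3 m[φ5→X14] = [4, 1]
r3 m[φ6→X13] = [1, 3]
r3 m[φ7→X9] = [3, 3]
r3 m[X15→φ0] = [1, 1]
r3 m[X14→φ1] = [4, 4]
r3 m[X14→φ3] = [20, 9]
r3 m[X14→φ5] = [5, 36]
r3 m[X9→φ0] = [27, 27]
r3 m[X9→φ1] = [15, 21]
r3 m[X9→φ7] = [45, 63]
r3 m[X13→φ2] = [1, 3]
r3 m[X13→φ6] = [6, 4]
r3 m[X6→φ0] = [30, 6]
r3 m[X6→φ2] = [35, 12]
r3 m[X6→φ4] = [42, 18]
r4 m[φ0→X15] = [4050, 5670]
r4 m[φ0→X9] = [150, 210]
r4 m[φ0→X6] = [189, 162]
r4 m[φ1→X14] = [105, 189]
r4 m[φ1→X9] = [36, 36]
r4 m[φ2→X13] = [210, 140]
r4 m[φ2→X6] = [12, 3]
r4 m[φ3→X14] = [1, 4]
r4 m[φ4→X6] = [5, 2]
r4 m[φ5→X14] = [4, 1]
r4 m[φ6→X13] = [1, 3]
r4 m[φ7→X9] = [3, 3]
r4 m[X15→φ0] = [1, 1]
r4 m[X14→φ1] = [4, 4]
r4 m[X14→φ3] = [420, 189]
r4 m[X14→φ5] = [105, 756]
r4 m[X9→φ0] = [108, 108]
r4 m[X9→φ1] = [450, 630]
r4 m[X9→φ7] = [5400, 7560]
r4 m[X13→φ2] = [1, 3]
r4 m[X13→φ6] = [210, 140]
r4 m[X6→φ0] = [60, 6]
r4 m[X6→φ2] = [945, 324]
r4 m[X6→φ4] = [2268, 486]
r5 m[φ0→X15] = [32400, 45360]
r5 m[φ0→X9] = [300, 420]
r5 m[φ0→X6] = [756, 648]
r5 m[φ1→X14] = [3150, 5670]
r5 m[φ1→X9] = [36, 36]
r5 m[φ2→X13] = [5670, 3780]
r5 m[φ2→X6] = [12, 3]
r5 m[φ3→X14] = [1, 4]
r5 m[φ4→X6] = [5, 2]
r5 m[φ5→X14] = [4, 1]
r5 m[φ6→X13] = [1, 3]
r5 m[φ7→X9] = [3, 3]
r5 m[X15→φ0] = [1, 1]
r5 m[X14→φ1] = [4, 4]
r5 m[X14→φ3] = [420, 189]
r5 m[X14→φ5] = [105, 756]
r5 m[X9→φ0] = [108, 108]
r5 m[X9→φ1] = [450, 630]
r5 m[X9→φ7] = [5400, 7560]
r5 m[X13→φ2] = [1, 3]
r5 m[X13→φ6] = [210, 140]
r5 m[X6→φ0] = [60, 6]
r5 m[X6→φ2] = [945, 324]
r5 m[X6→φ4] = [2268, 486]
r6 m[φ0→X15] = [32400, 45360]
r6 m[φ0→X9] = [300, 420]
r6 m[φ0→X6] = [756, 648]
r6 m[φ1→X14] = [3150, 5670]
r6 m[φ1→X9] = [36, 36]
r6 m[φ2→X13] = [5670, 3780]
r6 m[φ2→X6] = [12, 3]
r6 m[φ3→X14] = [1, 4]
r6 m[φ4→X6] = [5, 2]
r6 m[φ5→X14] = [4, 1]
r6 m[φ6→X13] = [1, 3]
r6 m[φ7→X9] = [3, 3]
r6 m[X15→φ0] = [1, 1]
r6 m[X14→φ1] = [4, 4]
r6 m[X14→φ3] = [12600, 5670]
r6 m[X14→φ5] = [3150, 22680]
r6 m[X9→φ0] = [108, 108]
r6 m[X9→φ1] = [900, 1260]
r6 m[X9→φ7] = [10800, 15120]
r6 m[X13→φ2] = [1, 3]
r6 m[X13→φ6] = [5670, 3780]
r6 m[X6→φ0] = [60, 6]
r6 m[X6→φ2] = [3780, 1296]
r6 m[X6→φ4] = [9072, 1944]
r7 m[φ0→X15] = [32400, 45360]
r7 m[φ0→X9] = [300, 420]
r7 m[φ0→X6] = [756, 648]
r7 m[φ1→X14] = [6300, 11340]
r7 m[φ1→X9] = [36, 36]
r7 m[φ2→X13] = [22680, 15120]
r7 m[φ2→X6] = [12, 3]
r7 m[φ3→X14] = [1, 4]
r7 m[φ4→X6] = [5, 2]
r7 m[φ5→X14] = [4, 1]
r7 m[φ6→X13] = [1, 3]
r7 m[φ7→X9] = [3, 3]
r7 m[X15→φ0] = [1, 1]
r7 m[X14→φ1] = [4, 4]
r7 m[X14→φ3] = [12600, 5670]
r7 m[X14→φ5] = [3150, 22680]
r7 m[X9→φ0] = [108, 108]
r7 m[X9→φ1] = [900, 1260]
r7 m[X9→φ7] = [10800, 15120]
r7 m[X13→φ2] = [1, 3]
r7 m[X13→φ6] = [5670, 3780]
r7 m[X6→φ0] = [60, 6]
r7 m[X6→φ2] = [3780, 1296]
r7 m[X6→φ4] = [9072, 1944]
r8 m[φ0→X15] = [32400, 45360]
r8 m[φ0→X9] = [300, 420]
r8 m[φ0→X6] = [756, 648]
r8 m[φ1→X14] = [6300, 11340]
r8 m[φ1→X9] = [36, 36]
r8 m[φ2→X13] = [22680, 15120]
r8 m[φ2→X6] = [12, 3]
r8 m[φ3→X14] = [1, 4]
r8 m[φ4→X6] = [5, 2]
r8 m[φ5→X14] = [4, 1]
r8 m[φ6→X13] = [1, 3]
r8 m[φ7→X9] = [3, 3]
r8 m[X15→φ0] = [1, 1]
r8 m[X14→φ1] = [4, 4]
r8 m[X14→φ3] = [25200, 11340]
r8 m[X14→φ5] = [6300, 45360]
r8 m[X9→φ0] = [108, 108]
r8 m[X9→φ1] = [900, 1260]
r8 m[X9→φ7] = [10800, 15120]
r8 m[X13→φ2] = [1, 3]
r8 m[X13→φ6] = [22680, 15120]
r8 m[X6→φ0] = [60, 6]
r8 m[X6→φ2] = [3780, 1296]
r8 m[X6→φ4] = [9072, 1944]
r9 m[φ0→X15] = [32400, 45360]
r9 m[φ0→X9] = [300, 420]
r9 m[φ0→X6] = [756, 648]
r9 m[φ1→X14] = [6300, 11340]
r9 m[φ1→X9] = [36, 36]
r9 m[φ2→X13] = [22680, 15120]
r9 m[φ2→X6] = [12, 3]
r9 m[φ3→X14] = [1, 4]
r9 m[φ4→X6] = [5, 2]
r9 m[φ5→X14] = [4, 1]
r9 m[φ6→X13] = [1, 3]
r9 m[φ7→X9] = [3, 3]
r9 m[X15→φ0] = [1, 1]
r9 m[X14→φ1] = [4, 4]
r9 m[X14→φ3] = [25200, 11340]
r9 m[X14→φ5] = [6300, 45360]
r9 m[X9→φ0] = [108, 108]
r9 m[X9→φ1] = [900, 1260]
r9 m[X9→φ7] = [10800, 15120]
r9 m[X13→φ2] = [1, 3]
r9 m[X13→φ6] = [22680, 15120]
r9 m[X6→φ0] = [60, 6]
r9 m[X6→φ2] = [3780, 1296]
r9 m[X6→φ4] = [9072, 1944]
fixed point reached at round 9
b[X15] = ⊗ incoming = [32400, 45360]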